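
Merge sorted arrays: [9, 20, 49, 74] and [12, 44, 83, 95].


Take 9 from A
Take 12 from B
Take 20 from A
Take 44 from B
Take 49 from A
Take 74 from A

Merged: [9, 12, 20, 44, 49, 74, 83, 95]


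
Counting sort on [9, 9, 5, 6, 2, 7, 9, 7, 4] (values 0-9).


Input: [9, 9, 5, 6, 2, 7, 9, 7, 4]
Counts: [0, 0, 1, 0, 1, 1, 1, 2, 0, 3]

Sorted: [2, 4, 5, 6, 7, 7, 9, 9, 9]


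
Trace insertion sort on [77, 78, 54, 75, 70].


Initial: [77, 78, 54, 75, 70]
Insert 78: [77, 78, 54, 75, 70]
Insert 54: [54, 77, 78, 75, 70]
Insert 75: [54, 75, 77, 78, 70]
Insert 70: [54, 70, 75, 77, 78]

Sorted: [54, 70, 75, 77, 78]


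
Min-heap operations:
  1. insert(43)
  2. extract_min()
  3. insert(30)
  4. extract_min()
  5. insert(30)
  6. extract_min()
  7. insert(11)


insert(43) -> [43]
extract_min()->43, []
insert(30) -> [30]
extract_min()->30, []
insert(30) -> [30]
extract_min()->30, []
insert(11) -> [11]

Final heap: [11]


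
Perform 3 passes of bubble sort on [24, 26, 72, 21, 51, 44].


Initial: [24, 26, 72, 21, 51, 44]
Pass 1: [24, 26, 21, 51, 44, 72] (3 swaps)
Pass 2: [24, 21, 26, 44, 51, 72] (2 swaps)
Pass 3: [21, 24, 26, 44, 51, 72] (1 swaps)

After 3 passes: [21, 24, 26, 44, 51, 72]


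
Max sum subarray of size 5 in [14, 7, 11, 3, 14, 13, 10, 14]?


[0:5]: 49
[1:6]: 48
[2:7]: 51
[3:8]: 54

Max: 54 at [3:8]


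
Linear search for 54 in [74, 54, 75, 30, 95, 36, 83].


i=0: 74!=54
i=1: 54==54 found!

Found at 1, 2 comps


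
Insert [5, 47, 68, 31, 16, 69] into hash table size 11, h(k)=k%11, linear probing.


Insert 5: h=5 -> slot 5
Insert 47: h=3 -> slot 3
Insert 68: h=2 -> slot 2
Insert 31: h=9 -> slot 9
Insert 16: h=5, 1 probes -> slot 6
Insert 69: h=3, 1 probes -> slot 4

Table: [None, None, 68, 47, 69, 5, 16, None, None, 31, None]


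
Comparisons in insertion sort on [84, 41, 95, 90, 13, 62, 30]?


Algorithm: insertion sort
Input: [84, 41, 95, 90, 13, 62, 30]
Sorted: [13, 30, 41, 62, 84, 90, 95]

18


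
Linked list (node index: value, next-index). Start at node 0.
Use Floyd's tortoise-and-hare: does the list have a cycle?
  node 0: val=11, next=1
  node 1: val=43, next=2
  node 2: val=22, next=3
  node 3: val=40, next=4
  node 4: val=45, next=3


Floyd's tortoise (slow, +1) and hare (fast, +2):
  init: slow=0, fast=0
  step 1: slow=1, fast=2
  step 2: slow=2, fast=4
  step 3: slow=3, fast=4
  step 4: slow=4, fast=4
  slow == fast at node 4: cycle detected

Cycle: yes


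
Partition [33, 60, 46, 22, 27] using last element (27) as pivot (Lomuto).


Pivot: 27
  22 <= 27: swap -> [22, 60, 46, 33, 27]
Place pivot at 1: [22, 27, 46, 33, 60]

Partitioned: [22, 27, 46, 33, 60]


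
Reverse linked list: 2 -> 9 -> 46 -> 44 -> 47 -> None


Step 1: curr=2, set curr.next=prev(None) | reversed so far: 2
Step 2: curr=9, set curr.next=prev(2) | reversed so far: 9 -> 2
Step 3: curr=46, set curr.next=prev(9) | reversed so far: 46 -> 9 -> 2
Step 4: curr=44, set curr.next=prev(46) | reversed so far: 44 -> 46 -> 9 -> 2
Step 5: curr=47, set curr.next=prev(44) | reversed so far: 47 -> 44 -> 46 -> 9 -> 2

47 -> 44 -> 46 -> 9 -> 2 -> None


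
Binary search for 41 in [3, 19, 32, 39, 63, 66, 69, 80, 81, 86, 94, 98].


Step 1: lo=0, hi=11, mid=5, val=66
Step 2: lo=0, hi=4, mid=2, val=32
Step 3: lo=3, hi=4, mid=3, val=39
Step 4: lo=4, hi=4, mid=4, val=63

Not found


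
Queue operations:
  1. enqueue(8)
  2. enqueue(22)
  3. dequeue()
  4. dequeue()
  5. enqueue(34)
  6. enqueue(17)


enqueue(8) -> [8]
enqueue(22) -> [8, 22]
dequeue()->8, [22]
dequeue()->22, []
enqueue(34) -> [34]
enqueue(17) -> [34, 17]

Final queue: [34, 17]


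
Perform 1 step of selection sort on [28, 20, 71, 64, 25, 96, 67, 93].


Initial: [28, 20, 71, 64, 25, 96, 67, 93]
Step 1: min=20 at 1
  Swap: [20, 28, 71, 64, 25, 96, 67, 93]

After 1 step: [20, 28, 71, 64, 25, 96, 67, 93]


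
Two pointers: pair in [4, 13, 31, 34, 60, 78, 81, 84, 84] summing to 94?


lo=0(4)+hi=8(84)=88
lo=1(13)+hi=8(84)=97
lo=1(13)+hi=7(84)=97
lo=1(13)+hi=6(81)=94

Yes: 13+81=94


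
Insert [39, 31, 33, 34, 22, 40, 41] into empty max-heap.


Insert 39: [39]
Insert 31: [39, 31]
Insert 33: [39, 31, 33]
Insert 34: [39, 34, 33, 31]
Insert 22: [39, 34, 33, 31, 22]
Insert 40: [40, 34, 39, 31, 22, 33]
Insert 41: [41, 34, 40, 31, 22, 33, 39]

Final heap: [41, 34, 40, 31, 22, 33, 39]


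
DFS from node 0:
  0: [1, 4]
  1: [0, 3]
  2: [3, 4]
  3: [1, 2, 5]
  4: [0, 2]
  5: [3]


Visit 0, push [4, 1]
Visit 1, push [3]
Visit 3, push [5, 2]
Visit 2, push [4]
Visit 4, push []
Visit 5, push []

DFS order: [0, 1, 3, 2, 4, 5]


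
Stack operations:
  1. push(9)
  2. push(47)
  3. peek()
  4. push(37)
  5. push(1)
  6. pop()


push(9) -> [9]
push(47) -> [9, 47]
peek()->47
push(37) -> [9, 47, 37]
push(1) -> [9, 47, 37, 1]
pop()->1, [9, 47, 37]

Final stack: [9, 47, 37]


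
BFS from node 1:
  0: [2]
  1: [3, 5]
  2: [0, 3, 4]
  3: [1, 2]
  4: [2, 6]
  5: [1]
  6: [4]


Visit 1, enqueue [3, 5]
Visit 3, enqueue [2]
Visit 5, enqueue []
Visit 2, enqueue [0, 4]
Visit 0, enqueue []
Visit 4, enqueue [6]
Visit 6, enqueue []

BFS order: [1, 3, 5, 2, 0, 4, 6]


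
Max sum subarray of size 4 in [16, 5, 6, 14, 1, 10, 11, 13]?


[0:4]: 41
[1:5]: 26
[2:6]: 31
[3:7]: 36
[4:8]: 35

Max: 41 at [0:4]


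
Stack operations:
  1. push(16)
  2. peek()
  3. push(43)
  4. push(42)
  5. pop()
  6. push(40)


push(16) -> [16]
peek()->16
push(43) -> [16, 43]
push(42) -> [16, 43, 42]
pop()->42, [16, 43]
push(40) -> [16, 43, 40]

Final stack: [16, 43, 40]


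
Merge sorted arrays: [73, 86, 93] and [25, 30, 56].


Take 25 from B
Take 30 from B
Take 56 from B

Merged: [25, 30, 56, 73, 86, 93]


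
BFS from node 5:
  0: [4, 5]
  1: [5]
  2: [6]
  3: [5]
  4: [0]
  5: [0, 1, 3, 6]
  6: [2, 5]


Visit 5, enqueue [0, 1, 3, 6]
Visit 0, enqueue [4]
Visit 1, enqueue []
Visit 3, enqueue []
Visit 6, enqueue [2]
Visit 4, enqueue []
Visit 2, enqueue []

BFS order: [5, 0, 1, 3, 6, 4, 2]


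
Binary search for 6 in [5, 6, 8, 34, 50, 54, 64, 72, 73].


Step 1: lo=0, hi=8, mid=4, val=50
Step 2: lo=0, hi=3, mid=1, val=6

Found at index 1


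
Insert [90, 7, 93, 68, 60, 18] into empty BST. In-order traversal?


Insert 90: root
Insert 7: L from 90
Insert 93: R from 90
Insert 68: L from 90 -> R from 7
Insert 60: L from 90 -> R from 7 -> L from 68
Insert 18: L from 90 -> R from 7 -> L from 68 -> L from 60

In-order: [7, 18, 60, 68, 90, 93]


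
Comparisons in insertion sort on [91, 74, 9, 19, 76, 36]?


Algorithm: insertion sort
Input: [91, 74, 9, 19, 76, 36]
Sorted: [9, 19, 36, 74, 76, 91]

12


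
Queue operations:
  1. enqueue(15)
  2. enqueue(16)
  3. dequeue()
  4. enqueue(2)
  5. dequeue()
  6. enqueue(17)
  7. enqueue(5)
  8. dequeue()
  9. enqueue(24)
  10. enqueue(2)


enqueue(15) -> [15]
enqueue(16) -> [15, 16]
dequeue()->15, [16]
enqueue(2) -> [16, 2]
dequeue()->16, [2]
enqueue(17) -> [2, 17]
enqueue(5) -> [2, 17, 5]
dequeue()->2, [17, 5]
enqueue(24) -> [17, 5, 24]
enqueue(2) -> [17, 5, 24, 2]

Final queue: [17, 5, 24, 2]


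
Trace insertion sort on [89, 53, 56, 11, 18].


Initial: [89, 53, 56, 11, 18]
Insert 53: [53, 89, 56, 11, 18]
Insert 56: [53, 56, 89, 11, 18]
Insert 11: [11, 53, 56, 89, 18]
Insert 18: [11, 18, 53, 56, 89]

Sorted: [11, 18, 53, 56, 89]


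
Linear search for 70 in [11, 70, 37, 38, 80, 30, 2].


i=0: 11!=70
i=1: 70==70 found!

Found at 1, 2 comps


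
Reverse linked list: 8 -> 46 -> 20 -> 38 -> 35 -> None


Step 1: curr=8, set curr.next=prev(None) | reversed so far: 8
Step 2: curr=46, set curr.next=prev(8) | reversed so far: 46 -> 8
Step 3: curr=20, set curr.next=prev(46) | reversed so far: 20 -> 46 -> 8
Step 4: curr=38, set curr.next=prev(20) | reversed so far: 38 -> 20 -> 46 -> 8
Step 5: curr=35, set curr.next=prev(38) | reversed so far: 35 -> 38 -> 20 -> 46 -> 8

35 -> 38 -> 20 -> 46 -> 8 -> None


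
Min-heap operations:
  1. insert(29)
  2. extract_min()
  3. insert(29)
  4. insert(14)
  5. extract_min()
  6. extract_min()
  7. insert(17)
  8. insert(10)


insert(29) -> [29]
extract_min()->29, []
insert(29) -> [29]
insert(14) -> [14, 29]
extract_min()->14, [29]
extract_min()->29, []
insert(17) -> [17]
insert(10) -> [10, 17]

Final heap: [10, 17]


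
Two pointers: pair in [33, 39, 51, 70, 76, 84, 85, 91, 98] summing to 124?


lo=0(33)+hi=8(98)=131
lo=0(33)+hi=7(91)=124

Yes: 33+91=124


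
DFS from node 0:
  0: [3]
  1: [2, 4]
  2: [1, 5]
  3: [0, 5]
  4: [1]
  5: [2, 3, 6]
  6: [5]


Visit 0, push [3]
Visit 3, push [5]
Visit 5, push [6, 2]
Visit 2, push [1]
Visit 1, push [4]
Visit 4, push []
Visit 6, push []

DFS order: [0, 3, 5, 2, 1, 4, 6]


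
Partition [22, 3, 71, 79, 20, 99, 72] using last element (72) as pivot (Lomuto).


Pivot: 72
  22 <= 72: advance i (no swap)
  3 <= 72: advance i (no swap)
  71 <= 72: advance i (no swap)
  20 <= 72: swap -> [22, 3, 71, 20, 79, 99, 72]
Place pivot at 4: [22, 3, 71, 20, 72, 99, 79]

Partitioned: [22, 3, 71, 20, 72, 99, 79]


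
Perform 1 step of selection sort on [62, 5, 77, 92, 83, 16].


Initial: [62, 5, 77, 92, 83, 16]
Step 1: min=5 at 1
  Swap: [5, 62, 77, 92, 83, 16]

After 1 step: [5, 62, 77, 92, 83, 16]


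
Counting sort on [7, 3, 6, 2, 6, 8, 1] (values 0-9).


Input: [7, 3, 6, 2, 6, 8, 1]
Counts: [0, 1, 1, 1, 0, 0, 2, 1, 1, 0]

Sorted: [1, 2, 3, 6, 6, 7, 8]


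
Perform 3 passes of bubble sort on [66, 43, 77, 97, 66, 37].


Initial: [66, 43, 77, 97, 66, 37]
Pass 1: [43, 66, 77, 66, 37, 97] (3 swaps)
Pass 2: [43, 66, 66, 37, 77, 97] (2 swaps)
Pass 3: [43, 66, 37, 66, 77, 97] (1 swaps)

After 3 passes: [43, 66, 37, 66, 77, 97]


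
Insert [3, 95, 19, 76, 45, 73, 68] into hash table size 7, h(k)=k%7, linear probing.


Insert 3: h=3 -> slot 3
Insert 95: h=4 -> slot 4
Insert 19: h=5 -> slot 5
Insert 76: h=6 -> slot 6
Insert 45: h=3, 4 probes -> slot 0
Insert 73: h=3, 5 probes -> slot 1
Insert 68: h=5, 4 probes -> slot 2

Table: [45, 73, 68, 3, 95, 19, 76]


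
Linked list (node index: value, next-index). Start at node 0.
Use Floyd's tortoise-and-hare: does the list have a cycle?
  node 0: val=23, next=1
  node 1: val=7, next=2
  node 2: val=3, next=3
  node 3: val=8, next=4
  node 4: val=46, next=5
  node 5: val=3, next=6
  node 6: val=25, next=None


Floyd's tortoise (slow, +1) and hare (fast, +2):
  init: slow=0, fast=0
  step 1: slow=1, fast=2
  step 2: slow=2, fast=4
  step 3: slow=3, fast=6
  step 4: fast -> None, no cycle

Cycle: no


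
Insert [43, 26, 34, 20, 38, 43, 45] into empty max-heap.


Insert 43: [43]
Insert 26: [43, 26]
Insert 34: [43, 26, 34]
Insert 20: [43, 26, 34, 20]
Insert 38: [43, 38, 34, 20, 26]
Insert 43: [43, 38, 43, 20, 26, 34]
Insert 45: [45, 38, 43, 20, 26, 34, 43]

Final heap: [45, 38, 43, 20, 26, 34, 43]


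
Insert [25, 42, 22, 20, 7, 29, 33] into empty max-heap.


Insert 25: [25]
Insert 42: [42, 25]
Insert 22: [42, 25, 22]
Insert 20: [42, 25, 22, 20]
Insert 7: [42, 25, 22, 20, 7]
Insert 29: [42, 25, 29, 20, 7, 22]
Insert 33: [42, 25, 33, 20, 7, 22, 29]

Final heap: [42, 25, 33, 20, 7, 22, 29]


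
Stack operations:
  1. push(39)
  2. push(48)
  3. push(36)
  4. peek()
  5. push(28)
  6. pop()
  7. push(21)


push(39) -> [39]
push(48) -> [39, 48]
push(36) -> [39, 48, 36]
peek()->36
push(28) -> [39, 48, 36, 28]
pop()->28, [39, 48, 36]
push(21) -> [39, 48, 36, 21]

Final stack: [39, 48, 36, 21]


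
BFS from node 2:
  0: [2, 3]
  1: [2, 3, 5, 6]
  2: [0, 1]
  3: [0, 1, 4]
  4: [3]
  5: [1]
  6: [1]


Visit 2, enqueue [0, 1]
Visit 0, enqueue [3]
Visit 1, enqueue [5, 6]
Visit 3, enqueue [4]
Visit 5, enqueue []
Visit 6, enqueue []
Visit 4, enqueue []

BFS order: [2, 0, 1, 3, 5, 6, 4]


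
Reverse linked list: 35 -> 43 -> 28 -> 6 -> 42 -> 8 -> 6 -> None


Step 1: curr=35, set curr.next=prev(None) | reversed so far: 35
Step 2: curr=43, set curr.next=prev(35) | reversed so far: 43 -> 35
Step 3: curr=28, set curr.next=prev(43) | reversed so far: 28 -> 43 -> 35
Step 4: curr=6, set curr.next=prev(28) | reversed so far: 6 -> 28 -> 43 -> 35
Step 5: curr=42, set curr.next=prev(6) | reversed so far: 42 -> 6 -> 28 -> 43 -> 35
Step 6: curr=8, set curr.next=prev(42) | reversed so far: 8 -> 42 -> 6 -> 28 -> 43 -> 35
Step 7: curr=6, set curr.next=prev(8) | reversed so far: 6 -> 8 -> 42 -> 6 -> 28 -> 43 -> 35

6 -> 8 -> 42 -> 6 -> 28 -> 43 -> 35 -> None


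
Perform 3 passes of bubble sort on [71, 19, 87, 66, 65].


Initial: [71, 19, 87, 66, 65]
Pass 1: [19, 71, 66, 65, 87] (3 swaps)
Pass 2: [19, 66, 65, 71, 87] (2 swaps)
Pass 3: [19, 65, 66, 71, 87] (1 swaps)

After 3 passes: [19, 65, 66, 71, 87]


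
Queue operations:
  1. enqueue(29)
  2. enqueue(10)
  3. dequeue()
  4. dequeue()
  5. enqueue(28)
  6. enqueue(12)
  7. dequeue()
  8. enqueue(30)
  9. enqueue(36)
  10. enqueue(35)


enqueue(29) -> [29]
enqueue(10) -> [29, 10]
dequeue()->29, [10]
dequeue()->10, []
enqueue(28) -> [28]
enqueue(12) -> [28, 12]
dequeue()->28, [12]
enqueue(30) -> [12, 30]
enqueue(36) -> [12, 30, 36]
enqueue(35) -> [12, 30, 36, 35]

Final queue: [12, 30, 36, 35]


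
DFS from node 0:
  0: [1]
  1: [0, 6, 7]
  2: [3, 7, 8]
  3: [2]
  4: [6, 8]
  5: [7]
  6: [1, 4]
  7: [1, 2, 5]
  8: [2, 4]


Visit 0, push [1]
Visit 1, push [7, 6]
Visit 6, push [4]
Visit 4, push [8]
Visit 8, push [2]
Visit 2, push [7, 3]
Visit 3, push []
Visit 7, push [5]
Visit 5, push []

DFS order: [0, 1, 6, 4, 8, 2, 3, 7, 5]


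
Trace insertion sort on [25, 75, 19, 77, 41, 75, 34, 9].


Initial: [25, 75, 19, 77, 41, 75, 34, 9]
Insert 75: [25, 75, 19, 77, 41, 75, 34, 9]
Insert 19: [19, 25, 75, 77, 41, 75, 34, 9]
Insert 77: [19, 25, 75, 77, 41, 75, 34, 9]
Insert 41: [19, 25, 41, 75, 77, 75, 34, 9]
Insert 75: [19, 25, 41, 75, 75, 77, 34, 9]
Insert 34: [19, 25, 34, 41, 75, 75, 77, 9]
Insert 9: [9, 19, 25, 34, 41, 75, 75, 77]

Sorted: [9, 19, 25, 34, 41, 75, 75, 77]


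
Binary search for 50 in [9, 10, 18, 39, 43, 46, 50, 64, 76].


Step 1: lo=0, hi=8, mid=4, val=43
Step 2: lo=5, hi=8, mid=6, val=50

Found at index 6


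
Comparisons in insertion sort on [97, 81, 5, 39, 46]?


Algorithm: insertion sort
Input: [97, 81, 5, 39, 46]
Sorted: [5, 39, 46, 81, 97]

9


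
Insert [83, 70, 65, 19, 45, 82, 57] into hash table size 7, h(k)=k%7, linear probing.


Insert 83: h=6 -> slot 6
Insert 70: h=0 -> slot 0
Insert 65: h=2 -> slot 2
Insert 19: h=5 -> slot 5
Insert 45: h=3 -> slot 3
Insert 82: h=5, 3 probes -> slot 1
Insert 57: h=1, 3 probes -> slot 4

Table: [70, 82, 65, 45, 57, 19, 83]


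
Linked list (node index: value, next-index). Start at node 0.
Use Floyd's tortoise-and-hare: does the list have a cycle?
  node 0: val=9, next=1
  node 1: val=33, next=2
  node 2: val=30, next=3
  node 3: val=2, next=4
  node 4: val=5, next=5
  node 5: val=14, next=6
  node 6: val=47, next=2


Floyd's tortoise (slow, +1) and hare (fast, +2):
  init: slow=0, fast=0
  step 1: slow=1, fast=2
  step 2: slow=2, fast=4
  step 3: slow=3, fast=6
  step 4: slow=4, fast=3
  step 5: slow=5, fast=5
  slow == fast at node 5: cycle detected

Cycle: yes


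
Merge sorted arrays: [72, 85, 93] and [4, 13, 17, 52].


Take 4 from B
Take 13 from B
Take 17 from B
Take 52 from B

Merged: [4, 13, 17, 52, 72, 85, 93]


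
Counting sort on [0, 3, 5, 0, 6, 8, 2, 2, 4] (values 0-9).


Input: [0, 3, 5, 0, 6, 8, 2, 2, 4]
Counts: [2, 0, 2, 1, 1, 1, 1, 0, 1, 0]

Sorted: [0, 0, 2, 2, 3, 4, 5, 6, 8]


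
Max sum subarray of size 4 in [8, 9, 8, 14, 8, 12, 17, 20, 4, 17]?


[0:4]: 39
[1:5]: 39
[2:6]: 42
[3:7]: 51
[4:8]: 57
[5:9]: 53
[6:10]: 58

Max: 58 at [6:10]


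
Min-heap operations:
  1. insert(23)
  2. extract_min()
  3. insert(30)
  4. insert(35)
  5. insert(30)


insert(23) -> [23]
extract_min()->23, []
insert(30) -> [30]
insert(35) -> [30, 35]
insert(30) -> [30, 35, 30]

Final heap: [30, 35, 30]


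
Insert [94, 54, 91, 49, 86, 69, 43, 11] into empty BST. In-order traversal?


Insert 94: root
Insert 54: L from 94
Insert 91: L from 94 -> R from 54
Insert 49: L from 94 -> L from 54
Insert 86: L from 94 -> R from 54 -> L from 91
Insert 69: L from 94 -> R from 54 -> L from 91 -> L from 86
Insert 43: L from 94 -> L from 54 -> L from 49
Insert 11: L from 94 -> L from 54 -> L from 49 -> L from 43

In-order: [11, 43, 49, 54, 69, 86, 91, 94]


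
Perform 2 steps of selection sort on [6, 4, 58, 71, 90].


Initial: [6, 4, 58, 71, 90]
Step 1: min=4 at 1
  Swap: [4, 6, 58, 71, 90]
Step 2: min=6 at 1
  Swap: [4, 6, 58, 71, 90]

After 2 steps: [4, 6, 58, 71, 90]


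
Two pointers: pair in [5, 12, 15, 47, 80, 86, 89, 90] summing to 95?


lo=0(5)+hi=7(90)=95

Yes: 5+90=95


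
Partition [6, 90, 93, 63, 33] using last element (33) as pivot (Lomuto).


Pivot: 33
  6 <= 33: advance i (no swap)
Place pivot at 1: [6, 33, 93, 63, 90]

Partitioned: [6, 33, 93, 63, 90]


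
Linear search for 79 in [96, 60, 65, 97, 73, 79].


i=0: 96!=79
i=1: 60!=79
i=2: 65!=79
i=3: 97!=79
i=4: 73!=79
i=5: 79==79 found!

Found at 5, 6 comps


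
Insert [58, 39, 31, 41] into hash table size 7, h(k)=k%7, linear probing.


Insert 58: h=2 -> slot 2
Insert 39: h=4 -> slot 4
Insert 31: h=3 -> slot 3
Insert 41: h=6 -> slot 6

Table: [None, None, 58, 31, 39, None, 41]


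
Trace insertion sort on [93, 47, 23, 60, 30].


Initial: [93, 47, 23, 60, 30]
Insert 47: [47, 93, 23, 60, 30]
Insert 23: [23, 47, 93, 60, 30]
Insert 60: [23, 47, 60, 93, 30]
Insert 30: [23, 30, 47, 60, 93]

Sorted: [23, 30, 47, 60, 93]


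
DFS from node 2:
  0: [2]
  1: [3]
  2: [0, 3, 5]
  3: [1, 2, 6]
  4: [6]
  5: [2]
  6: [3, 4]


Visit 2, push [5, 3, 0]
Visit 0, push []
Visit 3, push [6, 1]
Visit 1, push []
Visit 6, push [4]
Visit 4, push []
Visit 5, push []

DFS order: [2, 0, 3, 1, 6, 4, 5]


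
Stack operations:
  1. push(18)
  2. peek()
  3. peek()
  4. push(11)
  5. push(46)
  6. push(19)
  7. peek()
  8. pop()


push(18) -> [18]
peek()->18
peek()->18
push(11) -> [18, 11]
push(46) -> [18, 11, 46]
push(19) -> [18, 11, 46, 19]
peek()->19
pop()->19, [18, 11, 46]

Final stack: [18, 11, 46]


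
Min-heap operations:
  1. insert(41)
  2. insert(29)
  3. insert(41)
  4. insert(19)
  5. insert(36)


insert(41) -> [41]
insert(29) -> [29, 41]
insert(41) -> [29, 41, 41]
insert(19) -> [19, 29, 41, 41]
insert(36) -> [19, 29, 41, 41, 36]

Final heap: [19, 29, 41, 41, 36]


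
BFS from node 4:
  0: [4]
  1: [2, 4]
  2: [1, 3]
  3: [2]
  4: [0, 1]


Visit 4, enqueue [0, 1]
Visit 0, enqueue []
Visit 1, enqueue [2]
Visit 2, enqueue [3]
Visit 3, enqueue []

BFS order: [4, 0, 1, 2, 3]


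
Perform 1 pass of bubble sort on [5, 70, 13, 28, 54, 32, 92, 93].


Initial: [5, 70, 13, 28, 54, 32, 92, 93]
Pass 1: [5, 13, 28, 54, 32, 70, 92, 93] (4 swaps)

After 1 pass: [5, 13, 28, 54, 32, 70, 92, 93]


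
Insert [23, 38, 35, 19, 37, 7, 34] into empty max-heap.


Insert 23: [23]
Insert 38: [38, 23]
Insert 35: [38, 23, 35]
Insert 19: [38, 23, 35, 19]
Insert 37: [38, 37, 35, 19, 23]
Insert 7: [38, 37, 35, 19, 23, 7]
Insert 34: [38, 37, 35, 19, 23, 7, 34]

Final heap: [38, 37, 35, 19, 23, 7, 34]


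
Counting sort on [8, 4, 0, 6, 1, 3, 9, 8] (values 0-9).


Input: [8, 4, 0, 6, 1, 3, 9, 8]
Counts: [1, 1, 0, 1, 1, 0, 1, 0, 2, 1]

Sorted: [0, 1, 3, 4, 6, 8, 8, 9]


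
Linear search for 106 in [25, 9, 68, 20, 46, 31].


i=0: 25!=106
i=1: 9!=106
i=2: 68!=106
i=3: 20!=106
i=4: 46!=106
i=5: 31!=106

Not found, 6 comps


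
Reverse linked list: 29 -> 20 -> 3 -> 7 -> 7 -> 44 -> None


Step 1: curr=29, set curr.next=prev(None) | reversed so far: 29
Step 2: curr=20, set curr.next=prev(29) | reversed so far: 20 -> 29
Step 3: curr=3, set curr.next=prev(20) | reversed so far: 3 -> 20 -> 29
Step 4: curr=7, set curr.next=prev(3) | reversed so far: 7 -> 3 -> 20 -> 29
Step 5: curr=7, set curr.next=prev(7) | reversed so far: 7 -> 7 -> 3 -> 20 -> 29
Step 6: curr=44, set curr.next=prev(7) | reversed so far: 44 -> 7 -> 7 -> 3 -> 20 -> 29

44 -> 7 -> 7 -> 3 -> 20 -> 29 -> None


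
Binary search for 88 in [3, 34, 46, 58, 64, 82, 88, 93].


Step 1: lo=0, hi=7, mid=3, val=58
Step 2: lo=4, hi=7, mid=5, val=82
Step 3: lo=6, hi=7, mid=6, val=88

Found at index 6


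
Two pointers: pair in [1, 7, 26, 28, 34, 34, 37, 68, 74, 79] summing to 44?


lo=0(1)+hi=9(79)=80
lo=0(1)+hi=8(74)=75
lo=0(1)+hi=7(68)=69
lo=0(1)+hi=6(37)=38
lo=1(7)+hi=6(37)=44

Yes: 7+37=44


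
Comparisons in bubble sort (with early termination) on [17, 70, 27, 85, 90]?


Algorithm: bubble sort (with early termination)
Input: [17, 70, 27, 85, 90]
Sorted: [17, 27, 70, 85, 90]

7


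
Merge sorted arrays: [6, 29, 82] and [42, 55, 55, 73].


Take 6 from A
Take 29 from A
Take 42 from B
Take 55 from B
Take 55 from B
Take 73 from B

Merged: [6, 29, 42, 55, 55, 73, 82]


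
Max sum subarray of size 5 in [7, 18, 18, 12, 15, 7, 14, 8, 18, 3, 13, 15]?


[0:5]: 70
[1:6]: 70
[2:7]: 66
[3:8]: 56
[4:9]: 62
[5:10]: 50
[6:11]: 56
[7:12]: 57

Max: 70 at [0:5]


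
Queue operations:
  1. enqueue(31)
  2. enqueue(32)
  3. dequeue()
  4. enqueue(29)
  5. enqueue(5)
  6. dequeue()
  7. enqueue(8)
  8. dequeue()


enqueue(31) -> [31]
enqueue(32) -> [31, 32]
dequeue()->31, [32]
enqueue(29) -> [32, 29]
enqueue(5) -> [32, 29, 5]
dequeue()->32, [29, 5]
enqueue(8) -> [29, 5, 8]
dequeue()->29, [5, 8]

Final queue: [5, 8]


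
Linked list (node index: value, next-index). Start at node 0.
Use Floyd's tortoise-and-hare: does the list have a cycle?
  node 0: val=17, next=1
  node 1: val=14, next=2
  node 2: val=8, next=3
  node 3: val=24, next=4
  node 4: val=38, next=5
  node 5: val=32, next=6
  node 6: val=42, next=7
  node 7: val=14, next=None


Floyd's tortoise (slow, +1) and hare (fast, +2):
  init: slow=0, fast=0
  step 1: slow=1, fast=2
  step 2: slow=2, fast=4
  step 3: slow=3, fast=6
  step 4: fast 6->7->None, no cycle

Cycle: no


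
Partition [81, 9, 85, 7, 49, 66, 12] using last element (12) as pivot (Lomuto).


Pivot: 12
  9 <= 12: swap -> [9, 81, 85, 7, 49, 66, 12]
  7 <= 12: swap -> [9, 7, 85, 81, 49, 66, 12]
Place pivot at 2: [9, 7, 12, 81, 49, 66, 85]

Partitioned: [9, 7, 12, 81, 49, 66, 85]


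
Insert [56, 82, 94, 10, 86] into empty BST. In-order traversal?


Insert 56: root
Insert 82: R from 56
Insert 94: R from 56 -> R from 82
Insert 10: L from 56
Insert 86: R from 56 -> R from 82 -> L from 94

In-order: [10, 56, 82, 86, 94]


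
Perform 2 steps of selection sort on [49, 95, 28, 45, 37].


Initial: [49, 95, 28, 45, 37]
Step 1: min=28 at 2
  Swap: [28, 95, 49, 45, 37]
Step 2: min=37 at 4
  Swap: [28, 37, 49, 45, 95]

After 2 steps: [28, 37, 49, 45, 95]


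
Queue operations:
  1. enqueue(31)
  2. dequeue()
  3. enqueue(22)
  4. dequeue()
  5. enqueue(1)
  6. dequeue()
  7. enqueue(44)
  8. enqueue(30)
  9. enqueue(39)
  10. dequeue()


enqueue(31) -> [31]
dequeue()->31, []
enqueue(22) -> [22]
dequeue()->22, []
enqueue(1) -> [1]
dequeue()->1, []
enqueue(44) -> [44]
enqueue(30) -> [44, 30]
enqueue(39) -> [44, 30, 39]
dequeue()->44, [30, 39]

Final queue: [30, 39]


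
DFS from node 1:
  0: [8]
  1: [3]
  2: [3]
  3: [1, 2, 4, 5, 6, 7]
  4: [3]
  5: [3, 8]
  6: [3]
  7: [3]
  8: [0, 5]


Visit 1, push [3]
Visit 3, push [7, 6, 5, 4, 2]
Visit 2, push []
Visit 4, push []
Visit 5, push [8]
Visit 8, push [0]
Visit 0, push []
Visit 6, push []
Visit 7, push []

DFS order: [1, 3, 2, 4, 5, 8, 0, 6, 7]


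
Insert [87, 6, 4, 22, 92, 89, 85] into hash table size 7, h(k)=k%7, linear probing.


Insert 87: h=3 -> slot 3
Insert 6: h=6 -> slot 6
Insert 4: h=4 -> slot 4
Insert 22: h=1 -> slot 1
Insert 92: h=1, 1 probes -> slot 2
Insert 89: h=5 -> slot 5
Insert 85: h=1, 6 probes -> slot 0

Table: [85, 22, 92, 87, 4, 89, 6]


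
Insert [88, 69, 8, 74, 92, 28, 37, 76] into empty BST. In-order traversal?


Insert 88: root
Insert 69: L from 88
Insert 8: L from 88 -> L from 69
Insert 74: L from 88 -> R from 69
Insert 92: R from 88
Insert 28: L from 88 -> L from 69 -> R from 8
Insert 37: L from 88 -> L from 69 -> R from 8 -> R from 28
Insert 76: L from 88 -> R from 69 -> R from 74

In-order: [8, 28, 37, 69, 74, 76, 88, 92]


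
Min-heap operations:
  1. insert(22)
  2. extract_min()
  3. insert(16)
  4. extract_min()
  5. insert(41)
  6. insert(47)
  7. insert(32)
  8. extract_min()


insert(22) -> [22]
extract_min()->22, []
insert(16) -> [16]
extract_min()->16, []
insert(41) -> [41]
insert(47) -> [41, 47]
insert(32) -> [32, 47, 41]
extract_min()->32, [41, 47]

Final heap: [41, 47]


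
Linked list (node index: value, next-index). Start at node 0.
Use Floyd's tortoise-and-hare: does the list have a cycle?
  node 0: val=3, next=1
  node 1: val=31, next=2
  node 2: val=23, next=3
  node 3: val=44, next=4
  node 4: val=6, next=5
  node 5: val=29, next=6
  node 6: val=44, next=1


Floyd's tortoise (slow, +1) and hare (fast, +2):
  init: slow=0, fast=0
  step 1: slow=1, fast=2
  step 2: slow=2, fast=4
  step 3: slow=3, fast=6
  step 4: slow=4, fast=2
  step 5: slow=5, fast=4
  step 6: slow=6, fast=6
  slow == fast at node 6: cycle detected

Cycle: yes


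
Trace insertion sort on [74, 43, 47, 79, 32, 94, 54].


Initial: [74, 43, 47, 79, 32, 94, 54]
Insert 43: [43, 74, 47, 79, 32, 94, 54]
Insert 47: [43, 47, 74, 79, 32, 94, 54]
Insert 79: [43, 47, 74, 79, 32, 94, 54]
Insert 32: [32, 43, 47, 74, 79, 94, 54]
Insert 94: [32, 43, 47, 74, 79, 94, 54]
Insert 54: [32, 43, 47, 54, 74, 79, 94]

Sorted: [32, 43, 47, 54, 74, 79, 94]


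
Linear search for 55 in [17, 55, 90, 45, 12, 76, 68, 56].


i=0: 17!=55
i=1: 55==55 found!

Found at 1, 2 comps


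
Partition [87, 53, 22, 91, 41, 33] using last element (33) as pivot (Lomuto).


Pivot: 33
  22 <= 33: swap -> [22, 53, 87, 91, 41, 33]
Place pivot at 1: [22, 33, 87, 91, 41, 53]

Partitioned: [22, 33, 87, 91, 41, 53]


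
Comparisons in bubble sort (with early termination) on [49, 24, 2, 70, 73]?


Algorithm: bubble sort (with early termination)
Input: [49, 24, 2, 70, 73]
Sorted: [2, 24, 49, 70, 73]

9


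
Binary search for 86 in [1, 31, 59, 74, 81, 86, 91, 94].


Step 1: lo=0, hi=7, mid=3, val=74
Step 2: lo=4, hi=7, mid=5, val=86

Found at index 5


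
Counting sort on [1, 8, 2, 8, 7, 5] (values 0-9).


Input: [1, 8, 2, 8, 7, 5]
Counts: [0, 1, 1, 0, 0, 1, 0, 1, 2, 0]

Sorted: [1, 2, 5, 7, 8, 8]


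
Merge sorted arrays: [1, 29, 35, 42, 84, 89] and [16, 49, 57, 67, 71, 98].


Take 1 from A
Take 16 from B
Take 29 from A
Take 35 from A
Take 42 from A
Take 49 from B
Take 57 from B
Take 67 from B
Take 71 from B
Take 84 from A
Take 89 from A

Merged: [1, 16, 29, 35, 42, 49, 57, 67, 71, 84, 89, 98]


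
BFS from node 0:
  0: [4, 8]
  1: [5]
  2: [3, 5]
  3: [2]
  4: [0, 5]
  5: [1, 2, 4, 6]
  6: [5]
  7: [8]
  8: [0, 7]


Visit 0, enqueue [4, 8]
Visit 4, enqueue [5]
Visit 8, enqueue [7]
Visit 5, enqueue [1, 2, 6]
Visit 7, enqueue []
Visit 1, enqueue []
Visit 2, enqueue [3]
Visit 6, enqueue []
Visit 3, enqueue []

BFS order: [0, 4, 8, 5, 7, 1, 2, 6, 3]


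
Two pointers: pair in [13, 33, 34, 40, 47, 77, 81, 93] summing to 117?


lo=0(13)+hi=7(93)=106
lo=1(33)+hi=7(93)=126
lo=1(33)+hi=6(81)=114
lo=2(34)+hi=6(81)=115
lo=3(40)+hi=6(81)=121
lo=3(40)+hi=5(77)=117

Yes: 40+77=117


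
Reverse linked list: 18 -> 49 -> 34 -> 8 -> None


Step 1: curr=18, set curr.next=prev(None) | reversed so far: 18
Step 2: curr=49, set curr.next=prev(18) | reversed so far: 49 -> 18
Step 3: curr=34, set curr.next=prev(49) | reversed so far: 34 -> 49 -> 18
Step 4: curr=8, set curr.next=prev(34) | reversed so far: 8 -> 34 -> 49 -> 18

8 -> 34 -> 49 -> 18 -> None


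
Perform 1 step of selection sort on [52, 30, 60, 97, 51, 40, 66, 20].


Initial: [52, 30, 60, 97, 51, 40, 66, 20]
Step 1: min=20 at 7
  Swap: [20, 30, 60, 97, 51, 40, 66, 52]

After 1 step: [20, 30, 60, 97, 51, 40, 66, 52]


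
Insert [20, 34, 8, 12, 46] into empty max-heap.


Insert 20: [20]
Insert 34: [34, 20]
Insert 8: [34, 20, 8]
Insert 12: [34, 20, 8, 12]
Insert 46: [46, 34, 8, 12, 20]

Final heap: [46, 34, 8, 12, 20]


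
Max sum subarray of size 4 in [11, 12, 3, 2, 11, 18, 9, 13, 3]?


[0:4]: 28
[1:5]: 28
[2:6]: 34
[3:7]: 40
[4:8]: 51
[5:9]: 43

Max: 51 at [4:8]


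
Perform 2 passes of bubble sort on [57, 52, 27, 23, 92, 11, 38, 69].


Initial: [57, 52, 27, 23, 92, 11, 38, 69]
Pass 1: [52, 27, 23, 57, 11, 38, 69, 92] (6 swaps)
Pass 2: [27, 23, 52, 11, 38, 57, 69, 92] (4 swaps)

After 2 passes: [27, 23, 52, 11, 38, 57, 69, 92]


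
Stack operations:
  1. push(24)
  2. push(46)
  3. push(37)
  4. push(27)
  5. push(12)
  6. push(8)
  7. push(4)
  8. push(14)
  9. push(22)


push(24) -> [24]
push(46) -> [24, 46]
push(37) -> [24, 46, 37]
push(27) -> [24, 46, 37, 27]
push(12) -> [24, 46, 37, 27, 12]
push(8) -> [24, 46, 37, 27, 12, 8]
push(4) -> [24, 46, 37, 27, 12, 8, 4]
push(14) -> [24, 46, 37, 27, 12, 8, 4, 14]
push(22) -> [24, 46, 37, 27, 12, 8, 4, 14, 22]

Final stack: [24, 46, 37, 27, 12, 8, 4, 14, 22]


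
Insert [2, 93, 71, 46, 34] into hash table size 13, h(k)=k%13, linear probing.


Insert 2: h=2 -> slot 2
Insert 93: h=2, 1 probes -> slot 3
Insert 71: h=6 -> slot 6
Insert 46: h=7 -> slot 7
Insert 34: h=8 -> slot 8

Table: [None, None, 2, 93, None, None, 71, 46, 34, None, None, None, None]


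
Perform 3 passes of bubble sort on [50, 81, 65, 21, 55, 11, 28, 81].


Initial: [50, 81, 65, 21, 55, 11, 28, 81]
Pass 1: [50, 65, 21, 55, 11, 28, 81, 81] (5 swaps)
Pass 2: [50, 21, 55, 11, 28, 65, 81, 81] (4 swaps)
Pass 3: [21, 50, 11, 28, 55, 65, 81, 81] (3 swaps)

After 3 passes: [21, 50, 11, 28, 55, 65, 81, 81]


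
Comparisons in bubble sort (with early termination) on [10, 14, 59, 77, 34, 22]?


Algorithm: bubble sort (with early termination)
Input: [10, 14, 59, 77, 34, 22]
Sorted: [10, 14, 22, 34, 59, 77]

14


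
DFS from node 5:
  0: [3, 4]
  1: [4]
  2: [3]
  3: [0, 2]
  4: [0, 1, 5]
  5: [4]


Visit 5, push [4]
Visit 4, push [1, 0]
Visit 0, push [3]
Visit 3, push [2]
Visit 2, push []
Visit 1, push []

DFS order: [5, 4, 0, 3, 2, 1]


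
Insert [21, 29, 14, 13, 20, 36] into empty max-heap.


Insert 21: [21]
Insert 29: [29, 21]
Insert 14: [29, 21, 14]
Insert 13: [29, 21, 14, 13]
Insert 20: [29, 21, 14, 13, 20]
Insert 36: [36, 21, 29, 13, 20, 14]

Final heap: [36, 21, 29, 13, 20, 14]


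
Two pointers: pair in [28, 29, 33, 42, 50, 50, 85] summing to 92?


lo=0(28)+hi=6(85)=113
lo=0(28)+hi=5(50)=78
lo=1(29)+hi=5(50)=79
lo=2(33)+hi=5(50)=83
lo=3(42)+hi=5(50)=92

Yes: 42+50=92


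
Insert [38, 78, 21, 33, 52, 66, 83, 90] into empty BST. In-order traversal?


Insert 38: root
Insert 78: R from 38
Insert 21: L from 38
Insert 33: L from 38 -> R from 21
Insert 52: R from 38 -> L from 78
Insert 66: R from 38 -> L from 78 -> R from 52
Insert 83: R from 38 -> R from 78
Insert 90: R from 38 -> R from 78 -> R from 83

In-order: [21, 33, 38, 52, 66, 78, 83, 90]


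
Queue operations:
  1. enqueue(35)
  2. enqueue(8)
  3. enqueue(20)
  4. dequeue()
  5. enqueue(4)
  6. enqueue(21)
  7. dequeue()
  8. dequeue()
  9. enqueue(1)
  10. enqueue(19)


enqueue(35) -> [35]
enqueue(8) -> [35, 8]
enqueue(20) -> [35, 8, 20]
dequeue()->35, [8, 20]
enqueue(4) -> [8, 20, 4]
enqueue(21) -> [8, 20, 4, 21]
dequeue()->8, [20, 4, 21]
dequeue()->20, [4, 21]
enqueue(1) -> [4, 21, 1]
enqueue(19) -> [4, 21, 1, 19]

Final queue: [4, 21, 1, 19]


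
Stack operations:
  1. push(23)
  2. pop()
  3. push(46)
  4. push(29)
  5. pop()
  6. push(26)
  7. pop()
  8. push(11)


push(23) -> [23]
pop()->23, []
push(46) -> [46]
push(29) -> [46, 29]
pop()->29, [46]
push(26) -> [46, 26]
pop()->26, [46]
push(11) -> [46, 11]

Final stack: [46, 11]


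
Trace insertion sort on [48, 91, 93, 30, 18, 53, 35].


Initial: [48, 91, 93, 30, 18, 53, 35]
Insert 91: [48, 91, 93, 30, 18, 53, 35]
Insert 93: [48, 91, 93, 30, 18, 53, 35]
Insert 30: [30, 48, 91, 93, 18, 53, 35]
Insert 18: [18, 30, 48, 91, 93, 53, 35]
Insert 53: [18, 30, 48, 53, 91, 93, 35]
Insert 35: [18, 30, 35, 48, 53, 91, 93]

Sorted: [18, 30, 35, 48, 53, 91, 93]


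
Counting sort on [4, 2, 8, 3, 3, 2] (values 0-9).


Input: [4, 2, 8, 3, 3, 2]
Counts: [0, 0, 2, 2, 1, 0, 0, 0, 1, 0]

Sorted: [2, 2, 3, 3, 4, 8]


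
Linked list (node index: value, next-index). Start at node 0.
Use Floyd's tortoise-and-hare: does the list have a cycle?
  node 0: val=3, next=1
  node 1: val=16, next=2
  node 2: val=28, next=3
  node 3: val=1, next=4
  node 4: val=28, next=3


Floyd's tortoise (slow, +1) and hare (fast, +2):
  init: slow=0, fast=0
  step 1: slow=1, fast=2
  step 2: slow=2, fast=4
  step 3: slow=3, fast=4
  step 4: slow=4, fast=4
  slow == fast at node 4: cycle detected

Cycle: yes


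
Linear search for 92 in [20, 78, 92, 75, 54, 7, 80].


i=0: 20!=92
i=1: 78!=92
i=2: 92==92 found!

Found at 2, 3 comps


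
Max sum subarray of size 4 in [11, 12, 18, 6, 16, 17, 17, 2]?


[0:4]: 47
[1:5]: 52
[2:6]: 57
[3:7]: 56
[4:8]: 52

Max: 57 at [2:6]


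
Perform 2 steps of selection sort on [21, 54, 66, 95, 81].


Initial: [21, 54, 66, 95, 81]
Step 1: min=21 at 0
  Swap: [21, 54, 66, 95, 81]
Step 2: min=54 at 1
  Swap: [21, 54, 66, 95, 81]

After 2 steps: [21, 54, 66, 95, 81]


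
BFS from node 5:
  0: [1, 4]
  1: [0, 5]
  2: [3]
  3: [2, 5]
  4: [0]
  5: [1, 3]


Visit 5, enqueue [1, 3]
Visit 1, enqueue [0]
Visit 3, enqueue [2]
Visit 0, enqueue [4]
Visit 2, enqueue []
Visit 4, enqueue []

BFS order: [5, 1, 3, 0, 2, 4]


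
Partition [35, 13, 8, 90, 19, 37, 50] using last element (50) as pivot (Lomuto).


Pivot: 50
  35 <= 50: advance i (no swap)
  13 <= 50: advance i (no swap)
  8 <= 50: advance i (no swap)
  19 <= 50: swap -> [35, 13, 8, 19, 90, 37, 50]
  37 <= 50: swap -> [35, 13, 8, 19, 37, 90, 50]
Place pivot at 5: [35, 13, 8, 19, 37, 50, 90]

Partitioned: [35, 13, 8, 19, 37, 50, 90]


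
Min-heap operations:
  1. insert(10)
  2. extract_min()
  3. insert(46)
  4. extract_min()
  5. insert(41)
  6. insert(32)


insert(10) -> [10]
extract_min()->10, []
insert(46) -> [46]
extract_min()->46, []
insert(41) -> [41]
insert(32) -> [32, 41]

Final heap: [32, 41]


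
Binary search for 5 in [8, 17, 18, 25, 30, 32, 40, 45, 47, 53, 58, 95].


Step 1: lo=0, hi=11, mid=5, val=32
Step 2: lo=0, hi=4, mid=2, val=18
Step 3: lo=0, hi=1, mid=0, val=8

Not found


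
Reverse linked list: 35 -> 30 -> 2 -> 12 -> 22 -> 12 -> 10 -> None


Step 1: curr=35, set curr.next=prev(None) | reversed so far: 35
Step 2: curr=30, set curr.next=prev(35) | reversed so far: 30 -> 35
Step 3: curr=2, set curr.next=prev(30) | reversed so far: 2 -> 30 -> 35
Step 4: curr=12, set curr.next=prev(2) | reversed so far: 12 -> 2 -> 30 -> 35
Step 5: curr=22, set curr.next=prev(12) | reversed so far: 22 -> 12 -> 2 -> 30 -> 35
Step 6: curr=12, set curr.next=prev(22) | reversed so far: 12 -> 22 -> 12 -> 2 -> 30 -> 35
Step 7: curr=10, set curr.next=prev(12) | reversed so far: 10 -> 12 -> 22 -> 12 -> 2 -> 30 -> 35

10 -> 12 -> 22 -> 12 -> 2 -> 30 -> 35 -> None


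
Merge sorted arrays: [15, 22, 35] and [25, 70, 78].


Take 15 from A
Take 22 from A
Take 25 from B
Take 35 from A

Merged: [15, 22, 25, 35, 70, 78]


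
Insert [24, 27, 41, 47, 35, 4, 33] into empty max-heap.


Insert 24: [24]
Insert 27: [27, 24]
Insert 41: [41, 24, 27]
Insert 47: [47, 41, 27, 24]
Insert 35: [47, 41, 27, 24, 35]
Insert 4: [47, 41, 27, 24, 35, 4]
Insert 33: [47, 41, 33, 24, 35, 4, 27]

Final heap: [47, 41, 33, 24, 35, 4, 27]


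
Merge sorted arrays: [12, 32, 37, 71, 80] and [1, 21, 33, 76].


Take 1 from B
Take 12 from A
Take 21 from B
Take 32 from A
Take 33 from B
Take 37 from A
Take 71 from A
Take 76 from B

Merged: [1, 12, 21, 32, 33, 37, 71, 76, 80]


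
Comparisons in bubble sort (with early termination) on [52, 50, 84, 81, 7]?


Algorithm: bubble sort (with early termination)
Input: [52, 50, 84, 81, 7]
Sorted: [7, 50, 52, 81, 84]

10


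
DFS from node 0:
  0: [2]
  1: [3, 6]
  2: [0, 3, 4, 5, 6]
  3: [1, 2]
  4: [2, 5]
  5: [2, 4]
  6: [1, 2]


Visit 0, push [2]
Visit 2, push [6, 5, 4, 3]
Visit 3, push [1]
Visit 1, push [6]
Visit 6, push []
Visit 4, push [5]
Visit 5, push []

DFS order: [0, 2, 3, 1, 6, 4, 5]


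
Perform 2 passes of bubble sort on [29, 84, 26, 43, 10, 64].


Initial: [29, 84, 26, 43, 10, 64]
Pass 1: [29, 26, 43, 10, 64, 84] (4 swaps)
Pass 2: [26, 29, 10, 43, 64, 84] (2 swaps)

After 2 passes: [26, 29, 10, 43, 64, 84]


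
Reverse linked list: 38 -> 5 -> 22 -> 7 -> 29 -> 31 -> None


Step 1: curr=38, set curr.next=prev(None) | reversed so far: 38
Step 2: curr=5, set curr.next=prev(38) | reversed so far: 5 -> 38
Step 3: curr=22, set curr.next=prev(5) | reversed so far: 22 -> 5 -> 38
Step 4: curr=7, set curr.next=prev(22) | reversed so far: 7 -> 22 -> 5 -> 38
Step 5: curr=29, set curr.next=prev(7) | reversed so far: 29 -> 7 -> 22 -> 5 -> 38
Step 6: curr=31, set curr.next=prev(29) | reversed so far: 31 -> 29 -> 7 -> 22 -> 5 -> 38

31 -> 29 -> 7 -> 22 -> 5 -> 38 -> None


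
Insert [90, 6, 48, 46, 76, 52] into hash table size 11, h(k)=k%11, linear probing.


Insert 90: h=2 -> slot 2
Insert 6: h=6 -> slot 6
Insert 48: h=4 -> slot 4
Insert 46: h=2, 1 probes -> slot 3
Insert 76: h=10 -> slot 10
Insert 52: h=8 -> slot 8

Table: [None, None, 90, 46, 48, None, 6, None, 52, None, 76]


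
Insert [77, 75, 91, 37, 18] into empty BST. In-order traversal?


Insert 77: root
Insert 75: L from 77
Insert 91: R from 77
Insert 37: L from 77 -> L from 75
Insert 18: L from 77 -> L from 75 -> L from 37

In-order: [18, 37, 75, 77, 91]


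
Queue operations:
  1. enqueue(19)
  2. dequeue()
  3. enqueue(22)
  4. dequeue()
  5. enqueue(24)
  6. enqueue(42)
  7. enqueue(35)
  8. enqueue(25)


enqueue(19) -> [19]
dequeue()->19, []
enqueue(22) -> [22]
dequeue()->22, []
enqueue(24) -> [24]
enqueue(42) -> [24, 42]
enqueue(35) -> [24, 42, 35]
enqueue(25) -> [24, 42, 35, 25]

Final queue: [24, 42, 35, 25]


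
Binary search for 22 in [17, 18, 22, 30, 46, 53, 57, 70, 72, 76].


Step 1: lo=0, hi=9, mid=4, val=46
Step 2: lo=0, hi=3, mid=1, val=18
Step 3: lo=2, hi=3, mid=2, val=22

Found at index 2


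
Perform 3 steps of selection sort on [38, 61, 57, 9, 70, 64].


Initial: [38, 61, 57, 9, 70, 64]
Step 1: min=9 at 3
  Swap: [9, 61, 57, 38, 70, 64]
Step 2: min=38 at 3
  Swap: [9, 38, 57, 61, 70, 64]
Step 3: min=57 at 2
  Swap: [9, 38, 57, 61, 70, 64]

After 3 steps: [9, 38, 57, 61, 70, 64]


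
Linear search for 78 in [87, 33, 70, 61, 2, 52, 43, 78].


i=0: 87!=78
i=1: 33!=78
i=2: 70!=78
i=3: 61!=78
i=4: 2!=78
i=5: 52!=78
i=6: 43!=78
i=7: 78==78 found!

Found at 7, 8 comps


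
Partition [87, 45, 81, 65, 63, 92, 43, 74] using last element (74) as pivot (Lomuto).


Pivot: 74
  45 <= 74: swap -> [45, 87, 81, 65, 63, 92, 43, 74]
  65 <= 74: swap -> [45, 65, 81, 87, 63, 92, 43, 74]
  63 <= 74: swap -> [45, 65, 63, 87, 81, 92, 43, 74]
  43 <= 74: swap -> [45, 65, 63, 43, 81, 92, 87, 74]
Place pivot at 4: [45, 65, 63, 43, 74, 92, 87, 81]

Partitioned: [45, 65, 63, 43, 74, 92, 87, 81]


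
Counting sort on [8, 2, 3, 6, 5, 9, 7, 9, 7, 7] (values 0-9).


Input: [8, 2, 3, 6, 5, 9, 7, 9, 7, 7]
Counts: [0, 0, 1, 1, 0, 1, 1, 3, 1, 2]

Sorted: [2, 3, 5, 6, 7, 7, 7, 8, 9, 9]


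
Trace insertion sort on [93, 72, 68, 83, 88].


Initial: [93, 72, 68, 83, 88]
Insert 72: [72, 93, 68, 83, 88]
Insert 68: [68, 72, 93, 83, 88]
Insert 83: [68, 72, 83, 93, 88]
Insert 88: [68, 72, 83, 88, 93]

Sorted: [68, 72, 83, 88, 93]


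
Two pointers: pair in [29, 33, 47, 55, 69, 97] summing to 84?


lo=0(29)+hi=5(97)=126
lo=0(29)+hi=4(69)=98
lo=0(29)+hi=3(55)=84

Yes: 29+55=84


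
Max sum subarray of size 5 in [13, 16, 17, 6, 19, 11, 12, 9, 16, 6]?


[0:5]: 71
[1:6]: 69
[2:7]: 65
[3:8]: 57
[4:9]: 67
[5:10]: 54

Max: 71 at [0:5]


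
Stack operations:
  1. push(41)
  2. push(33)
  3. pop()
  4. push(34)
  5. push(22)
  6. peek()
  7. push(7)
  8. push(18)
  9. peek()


push(41) -> [41]
push(33) -> [41, 33]
pop()->33, [41]
push(34) -> [41, 34]
push(22) -> [41, 34, 22]
peek()->22
push(7) -> [41, 34, 22, 7]
push(18) -> [41, 34, 22, 7, 18]
peek()->18

Final stack: [41, 34, 22, 7, 18]
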